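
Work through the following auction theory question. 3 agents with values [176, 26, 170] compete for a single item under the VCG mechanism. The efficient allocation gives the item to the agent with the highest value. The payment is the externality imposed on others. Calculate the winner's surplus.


Step 1: The winner is the agent with the highest value: agent 0 with value 176
Step 2: Values of other agents: [26, 170]
Step 3: VCG payment = max of others' values = 170
Step 4: Surplus = 176 - 170 = 6

6


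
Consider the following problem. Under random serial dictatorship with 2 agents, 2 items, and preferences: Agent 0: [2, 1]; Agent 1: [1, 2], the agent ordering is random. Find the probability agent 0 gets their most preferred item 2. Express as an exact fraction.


Step 1: Agent 0 wants item 2
Step 2: There are 2 possible orderings of agents
Step 3: In 2 orderings, agent 0 gets item 2
Step 4: Probability = 2/2 = 1

1


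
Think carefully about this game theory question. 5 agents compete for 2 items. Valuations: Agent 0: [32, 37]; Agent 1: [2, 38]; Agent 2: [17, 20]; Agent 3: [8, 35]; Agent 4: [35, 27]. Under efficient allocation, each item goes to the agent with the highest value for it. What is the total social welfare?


Step 1: For each item, find the maximum value among all agents.
Step 2: Item 0 -> Agent 4 (value 35)
Step 3: Item 1 -> Agent 1 (value 38)
Step 4: Total welfare = 35 + 38 = 73

73


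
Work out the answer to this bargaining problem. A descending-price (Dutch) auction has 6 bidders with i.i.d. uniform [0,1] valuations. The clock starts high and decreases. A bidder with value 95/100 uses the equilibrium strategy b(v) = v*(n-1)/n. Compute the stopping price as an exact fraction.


Step 1: Dutch auctions are strategically equivalent to first-price auctions
Step 2: The equilibrium bid is b(v) = v*(n-1)/n
Step 3: b = 19/20 * 5/6
Step 4: b = 19/24

19/24


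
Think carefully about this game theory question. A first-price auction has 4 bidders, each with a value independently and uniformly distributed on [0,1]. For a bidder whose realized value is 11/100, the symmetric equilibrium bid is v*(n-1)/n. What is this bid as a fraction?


Step 1: The symmetric BNE bidding function is b(v) = v * (n-1) / n
Step 2: Substitute v = 11/100 and n = 4
Step 3: b = 11/100 * 3/4
Step 4: b = 33/400

33/400


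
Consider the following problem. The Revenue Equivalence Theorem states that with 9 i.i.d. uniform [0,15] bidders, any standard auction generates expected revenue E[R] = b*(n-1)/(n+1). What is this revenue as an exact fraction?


Step 1: By Revenue Equivalence, expected revenue = b*(n-1)/(n+1)
Step 2: Substituting n = 9, b = 15
Step 3: Revenue = 15*(9-1)/(9+1) = 15*8/10
Step 4: Revenue = 120/10 = 12

12


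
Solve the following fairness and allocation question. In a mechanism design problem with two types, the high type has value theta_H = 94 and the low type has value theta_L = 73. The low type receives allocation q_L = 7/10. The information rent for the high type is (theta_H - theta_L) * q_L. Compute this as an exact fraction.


Step 1: theta_H - theta_L = 94 - 73 = 21
Step 2: Information rent = (theta_H - theta_L) * q_L
Step 3: = 21 * 7/10
Step 4: = 147/10

147/10


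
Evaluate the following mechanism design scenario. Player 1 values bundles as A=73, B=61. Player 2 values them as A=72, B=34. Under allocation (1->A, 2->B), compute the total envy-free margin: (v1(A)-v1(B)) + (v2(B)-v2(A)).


Step 1: Player 1's margin = v1(A) - v1(B) = 73 - 61 = 12
Step 2: Player 2's margin = v2(B) - v2(A) = 34 - 72 = -38
Step 3: Total margin = 12 + -38 = -26

-26


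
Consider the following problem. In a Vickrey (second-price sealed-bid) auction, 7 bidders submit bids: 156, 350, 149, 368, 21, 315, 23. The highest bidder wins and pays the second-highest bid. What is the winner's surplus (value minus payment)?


Step 1: Sort bids in descending order: 368, 350, 315, 156, 149, 23, 21
Step 2: The winning bid is the highest: 368
Step 3: The payment equals the second-highest bid: 350
Step 4: Surplus = winner's bid - payment = 368 - 350 = 18

18


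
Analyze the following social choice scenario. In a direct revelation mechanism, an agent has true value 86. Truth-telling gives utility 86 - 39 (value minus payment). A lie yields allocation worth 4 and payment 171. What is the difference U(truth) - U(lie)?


Step 1: U(truth) = value - payment = 86 - 39 = 47
Step 2: U(lie) = allocation - payment = 4 - 171 = -167
Step 3: IC gap = 47 - (-167) = 214

214


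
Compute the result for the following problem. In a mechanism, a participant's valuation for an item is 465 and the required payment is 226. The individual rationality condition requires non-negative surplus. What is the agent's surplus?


Step 1: Surplus = value - payment = 465 - 226 = 239
Step 2: IR is satisfied (surplus >= 0)

239


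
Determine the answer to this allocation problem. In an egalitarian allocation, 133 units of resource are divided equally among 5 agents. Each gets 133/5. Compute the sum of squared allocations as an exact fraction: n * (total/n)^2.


Step 1: Each agent's share = 133/5
Step 2: Square of each share = (133/5)^2 = 17689/25
Step 3: Sum of squares = 5 * 17689/25 = 17689/5

17689/5


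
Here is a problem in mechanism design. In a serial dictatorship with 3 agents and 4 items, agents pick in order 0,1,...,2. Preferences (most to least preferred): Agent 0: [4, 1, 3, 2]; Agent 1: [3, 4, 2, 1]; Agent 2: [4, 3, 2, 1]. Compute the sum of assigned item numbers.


Step 1: Agent 0 picks item 4
Step 2: Agent 1 picks item 3
Step 3: Agent 2 picks item 2
Step 4: Sum = 4 + 3 + 2 = 9

9


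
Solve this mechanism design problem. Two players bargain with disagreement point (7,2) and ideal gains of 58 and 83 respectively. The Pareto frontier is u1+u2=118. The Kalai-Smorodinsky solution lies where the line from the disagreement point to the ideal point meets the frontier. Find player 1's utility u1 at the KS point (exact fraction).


Step 1: At the KS point, (u1-d1)/r1 = (u2-d2)/r2 = t and u1+u2 = 118
Step 2: u1 = d1 + r1*t and u2 = d2 + r2*t, so (d1 + r1*t) + (d2 + r2*t) = 118
Step 3: t = (118 - 7 - 2)/(58 + 83) = 109/141
Step 4: u1 = d1 + r1*t = 7 + 58 * 109/141 = 7309/141
Step 5: (Check: u2 = d2 + r2*t = 9329/141; u1+u2 = 7309/141 + 9329/141 = 118, on the frontier.)

7309/141


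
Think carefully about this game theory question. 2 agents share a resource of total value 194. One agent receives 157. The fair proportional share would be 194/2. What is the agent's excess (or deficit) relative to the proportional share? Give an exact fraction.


Step 1: Proportional share = 194/2 = 97
Step 2: Agent's actual allocation = 157
Step 3: Excess = 157 - 97 = 60

60


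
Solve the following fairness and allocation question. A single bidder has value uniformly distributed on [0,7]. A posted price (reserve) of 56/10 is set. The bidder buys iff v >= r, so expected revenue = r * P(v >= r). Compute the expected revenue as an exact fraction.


Step 1: Posted price r = 28/5, value support [0,7]
Step 2: P(v >= r) = (7 - 28/5)/7 = 1/5
Step 3: Expected revenue = r * P(v >= r) = 28/5 * 1/5
Step 4: Revenue = 28/25

28/25


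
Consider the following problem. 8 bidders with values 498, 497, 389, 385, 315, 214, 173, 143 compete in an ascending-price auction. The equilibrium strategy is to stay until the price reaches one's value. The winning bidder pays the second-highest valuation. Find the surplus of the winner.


Step 1: Identify the highest value: 498
Step 2: Identify the second-highest value: 497
Step 3: The final price = second-highest value = 497
Step 4: Surplus = 498 - 497 = 1

1


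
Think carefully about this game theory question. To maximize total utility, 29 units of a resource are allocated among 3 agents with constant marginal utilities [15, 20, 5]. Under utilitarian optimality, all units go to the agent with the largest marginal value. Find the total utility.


Step 1: The marginal utilities are [15, 20, 5]
Step 2: The highest marginal utility is 20
Step 3: All 29 units go to that agent
Step 4: Total utility = 20 * 29 = 580

580


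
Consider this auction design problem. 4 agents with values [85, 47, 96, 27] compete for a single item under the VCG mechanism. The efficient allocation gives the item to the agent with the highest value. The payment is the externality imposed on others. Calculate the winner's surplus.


Step 1: The winner is the agent with the highest value: agent 2 with value 96
Step 2: Values of other agents: [85, 47, 27]
Step 3: VCG payment = max of others' values = 85
Step 4: Surplus = 96 - 85 = 11

11


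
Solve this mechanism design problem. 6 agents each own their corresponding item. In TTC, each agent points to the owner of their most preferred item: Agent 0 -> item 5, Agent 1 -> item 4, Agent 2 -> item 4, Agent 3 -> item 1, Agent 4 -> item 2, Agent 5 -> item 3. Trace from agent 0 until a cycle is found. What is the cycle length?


Step 1: Trace the pointer graph from agent 0: 0 -> 5 -> 3 -> 1 -> 4 -> 2 -> 4
Step 2: A cycle is detected when we revisit agent 4
Step 3: The cycle is: 4 -> 2 -> 4
Step 4: Cycle length = 2

2


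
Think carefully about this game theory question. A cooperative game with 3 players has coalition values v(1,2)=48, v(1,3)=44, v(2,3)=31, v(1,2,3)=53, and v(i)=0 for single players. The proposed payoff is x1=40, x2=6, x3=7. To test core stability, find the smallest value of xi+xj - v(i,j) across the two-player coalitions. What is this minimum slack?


Step 1: Slack for coalition (1,2): x1+x2 - v12 = 46 - 48 = -2
Step 2: Slack for coalition (1,3): x1+x3 - v13 = 47 - 44 = 3
Step 3: Slack for coalition (2,3): x2+x3 - v23 = 13 - 31 = -18
Step 4: Minimum slack = min(-2, 3, -18) = -18, attained by (2,3); coalition (2,3) can block (slack < 0), so the allocation is not in the core

-18


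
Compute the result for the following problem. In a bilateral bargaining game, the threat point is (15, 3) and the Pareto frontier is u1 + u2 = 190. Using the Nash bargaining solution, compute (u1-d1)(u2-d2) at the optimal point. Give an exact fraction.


Step 1: The Nash solution splits surplus symmetrically above the disagreement point
Step 2: u1 = (total + d1 - d2)/2 = (190 + 15 - 3)/2 = 101
Step 3: u2 = (total - d1 + d2)/2 = (190 - 15 + 3)/2 = 89
Step 4: Nash product = (101 - 15) * (89 - 3)
Step 5: = 86 * 86 = 7396

7396


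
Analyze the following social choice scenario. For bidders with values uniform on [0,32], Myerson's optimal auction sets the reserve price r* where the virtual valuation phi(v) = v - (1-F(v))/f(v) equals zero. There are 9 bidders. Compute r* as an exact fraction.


Step 1: For U[0,32], F(v) = v/32 and f(v) = 1/32
Step 2: phi(v) = v - (1 - v/32)/(1/32) = v - (32 - v) = 2v - 32
Step 3: Set phi(r*) = 0: 2r* - 32 = 0
Step 4: r* = 32/2 = 16 (the number of bidders n = 9 does not enter)

16


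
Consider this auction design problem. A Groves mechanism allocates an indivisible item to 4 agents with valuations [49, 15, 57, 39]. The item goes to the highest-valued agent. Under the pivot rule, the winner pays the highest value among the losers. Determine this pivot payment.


Step 1: The efficient winner is agent 2 with value 57
Step 2: Other agents' values: [49, 15, 39]
Step 3: Pivot payment = max(others) = 49
Step 4: The winner pays 49

49


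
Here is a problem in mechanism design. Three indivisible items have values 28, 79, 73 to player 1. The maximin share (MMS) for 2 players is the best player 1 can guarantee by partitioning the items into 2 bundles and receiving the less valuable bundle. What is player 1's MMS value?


Step 1: Item values = 28, 79, 73
Step 2: Enumerate all 2-bundle partitions and take the smaller bundle:
  Partition 1: {28} vs {79,73} -> bundles 28, 152; min = 28
  Partition 2: {79} vs {28,73} -> bundles 79, 101; min = 79
  Partition 3: {73} vs {28,79} -> bundles 73, 107; min = 73
Step 3: MMS = max(28, 79, 73) = 79

79


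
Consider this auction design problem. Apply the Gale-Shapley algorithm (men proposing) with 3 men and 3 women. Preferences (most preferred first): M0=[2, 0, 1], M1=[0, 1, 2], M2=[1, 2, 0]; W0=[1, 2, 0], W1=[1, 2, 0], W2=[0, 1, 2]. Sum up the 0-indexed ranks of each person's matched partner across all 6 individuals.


Step 1: Run Gale-Shapley (men propose, women hold best offer):
  M0 proposes to W2; she accepts
  M1 proposes to W0; she accepts
  M2 proposes to W1; she accepts
Step 2: Final matching: W0-M1, W1-M2, W2-M0
Step 3: 0-indexed ranks (man's rank of his match, then woman's): 0 + 0 + 0 + 1 + 0 + 0
Step 4: Total rank sum = 1

1


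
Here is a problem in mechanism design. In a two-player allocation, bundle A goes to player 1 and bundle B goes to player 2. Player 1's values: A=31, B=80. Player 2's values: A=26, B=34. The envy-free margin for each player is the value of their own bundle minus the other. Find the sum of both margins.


Step 1: Player 1's margin = v1(A) - v1(B) = 31 - 80 = -49
Step 2: Player 2's margin = v2(B) - v2(A) = 34 - 26 = 8
Step 3: Total margin = -49 + 8 = -41

-41


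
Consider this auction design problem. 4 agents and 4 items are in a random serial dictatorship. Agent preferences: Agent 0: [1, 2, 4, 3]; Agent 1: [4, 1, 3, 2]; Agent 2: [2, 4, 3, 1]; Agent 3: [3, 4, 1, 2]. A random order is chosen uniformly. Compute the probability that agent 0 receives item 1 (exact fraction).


Step 1: Agent 0 wants item 1
Step 2: There are 24 possible orderings of agents
Step 3: In 24 orderings, agent 0 gets item 1
Step 4: Probability = 24/24 = 1

1


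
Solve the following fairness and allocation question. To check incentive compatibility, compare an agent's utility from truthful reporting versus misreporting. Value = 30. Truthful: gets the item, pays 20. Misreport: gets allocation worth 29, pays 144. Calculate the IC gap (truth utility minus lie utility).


Step 1: U(truth) = value - payment = 30 - 20 = 10
Step 2: U(lie) = allocation - payment = 29 - 144 = -115
Step 3: IC gap = 10 - (-115) = 125

125


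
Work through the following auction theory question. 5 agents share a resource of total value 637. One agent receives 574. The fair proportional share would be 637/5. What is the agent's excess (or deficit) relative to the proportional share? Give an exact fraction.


Step 1: Proportional share = 637/5
Step 2: Agent's actual allocation = 574
Step 3: Excess = 574 - 637/5 = 2233/5

2233/5


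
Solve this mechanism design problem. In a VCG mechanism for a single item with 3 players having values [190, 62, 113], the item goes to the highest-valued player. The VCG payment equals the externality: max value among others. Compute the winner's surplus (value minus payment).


Step 1: The winner is the agent with the highest value: agent 0 with value 190
Step 2: Values of other agents: [62, 113]
Step 3: VCG payment = max of others' values = 113
Step 4: Surplus = 190 - 113 = 77

77


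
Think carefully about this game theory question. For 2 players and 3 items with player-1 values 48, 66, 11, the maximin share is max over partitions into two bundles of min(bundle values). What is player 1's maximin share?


Step 1: Item values = 48, 66, 11
Step 2: Enumerate all 2-bundle partitions and take the smaller bundle:
  Partition 1: {48} vs {66,11} -> bundles 48, 77; min = 48
  Partition 2: {66} vs {48,11} -> bundles 66, 59; min = 59
  Partition 3: {11} vs {48,66} -> bundles 11, 114; min = 11
Step 3: MMS = max(48, 59, 11) = 59

59


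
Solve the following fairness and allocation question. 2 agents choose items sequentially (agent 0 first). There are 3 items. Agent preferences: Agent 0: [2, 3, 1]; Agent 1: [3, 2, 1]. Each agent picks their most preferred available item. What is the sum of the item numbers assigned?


Step 1: Agent 0 picks item 2
Step 2: Agent 1 picks item 3
Step 3: Sum = 2 + 3 = 5

5


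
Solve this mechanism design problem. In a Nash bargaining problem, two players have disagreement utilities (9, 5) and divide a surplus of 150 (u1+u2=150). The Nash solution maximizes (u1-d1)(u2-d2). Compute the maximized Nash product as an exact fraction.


Step 1: The Nash solution splits surplus symmetrically above the disagreement point
Step 2: u1 = (total + d1 - d2)/2 = (150 + 9 - 5)/2 = 77
Step 3: u2 = (total - d1 + d2)/2 = (150 - 9 + 5)/2 = 73
Step 4: Nash product = (77 - 9) * (73 - 5)
Step 5: = 68 * 68 = 4624

4624


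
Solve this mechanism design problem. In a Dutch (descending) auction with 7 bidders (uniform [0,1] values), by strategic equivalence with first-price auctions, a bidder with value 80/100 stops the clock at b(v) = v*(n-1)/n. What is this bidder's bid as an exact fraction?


Step 1: Dutch auctions are strategically equivalent to first-price auctions
Step 2: The equilibrium bid is b(v) = v*(n-1)/n
Step 3: b = 4/5 * 6/7
Step 4: b = 24/35

24/35


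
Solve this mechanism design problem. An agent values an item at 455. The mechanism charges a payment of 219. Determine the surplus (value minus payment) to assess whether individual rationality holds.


Step 1: Surplus = value - payment = 455 - 219 = 236
Step 2: IR is satisfied (surplus >= 0)

236


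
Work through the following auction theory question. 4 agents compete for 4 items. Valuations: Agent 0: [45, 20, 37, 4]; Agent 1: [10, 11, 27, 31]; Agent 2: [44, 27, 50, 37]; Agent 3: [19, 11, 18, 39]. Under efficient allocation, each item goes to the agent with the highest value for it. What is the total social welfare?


Step 1: For each item, find the maximum value among all agents.
Step 2: Item 0 -> Agent 0 (value 45)
Step 3: Item 1 -> Agent 2 (value 27)
Step 4: Item 2 -> Agent 2 (value 50)
Step 5: Item 3 -> Agent 3 (value 39)
Step 6: Total welfare = 45 + 27 + 50 + 39 = 161

161


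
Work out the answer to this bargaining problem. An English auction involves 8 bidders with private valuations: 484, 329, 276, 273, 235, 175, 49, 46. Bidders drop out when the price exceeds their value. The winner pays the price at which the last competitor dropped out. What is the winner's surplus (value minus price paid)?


Step 1: Identify the highest value: 484
Step 2: Identify the second-highest value: 329
Step 3: The final price = second-highest value = 329
Step 4: Surplus = 484 - 329 = 155

155


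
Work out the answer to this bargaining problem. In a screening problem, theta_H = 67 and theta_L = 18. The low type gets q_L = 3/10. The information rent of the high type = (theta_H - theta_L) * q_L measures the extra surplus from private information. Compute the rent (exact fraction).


Step 1: theta_H - theta_L = 67 - 18 = 49
Step 2: Information rent = (theta_H - theta_L) * q_L
Step 3: = 49 * 3/10
Step 4: = 147/10

147/10


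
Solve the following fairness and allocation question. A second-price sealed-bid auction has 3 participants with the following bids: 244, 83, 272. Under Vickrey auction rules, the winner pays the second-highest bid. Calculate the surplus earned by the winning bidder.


Step 1: Sort bids in descending order: 272, 244, 83
Step 2: The winning bid is the highest: 272
Step 3: The payment equals the second-highest bid: 244
Step 4: Surplus = winner's bid - payment = 272 - 244 = 28

28


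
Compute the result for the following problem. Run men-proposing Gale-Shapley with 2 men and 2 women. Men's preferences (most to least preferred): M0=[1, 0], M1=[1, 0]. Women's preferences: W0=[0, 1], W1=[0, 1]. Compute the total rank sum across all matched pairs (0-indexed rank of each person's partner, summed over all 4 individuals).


Step 1: Run Gale-Shapley (men propose, women hold best offer):
  M0 proposes to W1; she accepts
  M1 proposes to W1; rejected
  M1 proposes to W0; she accepts
Step 2: Final matching: W0-M1, W1-M0
Step 3: 0-indexed ranks (man's rank of his match, then woman's): 1 + 1 + 0 + 0
Step 4: Total rank sum = 2

2


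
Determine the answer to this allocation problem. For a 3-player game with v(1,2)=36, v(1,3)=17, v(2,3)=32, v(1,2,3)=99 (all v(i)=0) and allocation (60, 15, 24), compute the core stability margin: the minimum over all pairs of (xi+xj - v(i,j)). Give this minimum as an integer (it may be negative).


Step 1: Slack for coalition (1,2): x1+x2 - v12 = 75 - 36 = 39
Step 2: Slack for coalition (1,3): x1+x3 - v13 = 84 - 17 = 67
Step 3: Slack for coalition (2,3): x2+x3 - v23 = 39 - 32 = 7
Step 4: Minimum slack = min(39, 67, 7) = 7, attained by (2,3); no pair can gain by deviating, so the allocation is in the core

7


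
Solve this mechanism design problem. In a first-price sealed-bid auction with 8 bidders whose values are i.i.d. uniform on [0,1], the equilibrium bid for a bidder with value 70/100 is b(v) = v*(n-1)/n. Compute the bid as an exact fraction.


Step 1: The symmetric BNE bidding function is b(v) = v * (n-1) / n
Step 2: Substitute v = 7/10 and n = 8
Step 3: b = 7/10 * 7/8
Step 4: b = 49/80

49/80


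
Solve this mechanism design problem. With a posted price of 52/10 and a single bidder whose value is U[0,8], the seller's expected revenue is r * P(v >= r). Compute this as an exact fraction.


Step 1: Posted price r = 26/5, value support [0,8]
Step 2: P(v >= r) = (8 - 26/5)/8 = 7/20
Step 3: Expected revenue = r * P(v >= r) = 26/5 * 7/20
Step 4: Revenue = 91/50

91/50


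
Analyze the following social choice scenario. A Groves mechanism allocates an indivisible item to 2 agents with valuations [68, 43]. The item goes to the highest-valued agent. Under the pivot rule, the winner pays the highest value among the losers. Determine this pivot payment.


Step 1: The efficient winner is agent 0 with value 68
Step 2: Other agents' values: [43]
Step 3: Pivot payment = max(others) = 43
Step 4: The winner pays 43

43


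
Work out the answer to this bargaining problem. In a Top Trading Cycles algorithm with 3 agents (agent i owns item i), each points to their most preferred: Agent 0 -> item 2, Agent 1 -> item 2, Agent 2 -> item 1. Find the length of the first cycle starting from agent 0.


Step 1: Trace the pointer graph from agent 0: 0 -> 2 -> 1 -> 2
Step 2: A cycle is detected when we revisit agent 2
Step 3: The cycle is: 2 -> 1 -> 2
Step 4: Cycle length = 2

2


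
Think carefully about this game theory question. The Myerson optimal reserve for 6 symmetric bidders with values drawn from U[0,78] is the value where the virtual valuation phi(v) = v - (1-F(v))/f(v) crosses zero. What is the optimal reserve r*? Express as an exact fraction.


Step 1: For U[0,78], F(v) = v/78 and f(v) = 1/78
Step 2: phi(v) = v - (1 - v/78)/(1/78) = v - (78 - v) = 2v - 78
Step 3: Set phi(r*) = 0: 2r* - 78 = 0
Step 4: r* = 78/2 = 39 (the number of bidders n = 6 does not enter)

39


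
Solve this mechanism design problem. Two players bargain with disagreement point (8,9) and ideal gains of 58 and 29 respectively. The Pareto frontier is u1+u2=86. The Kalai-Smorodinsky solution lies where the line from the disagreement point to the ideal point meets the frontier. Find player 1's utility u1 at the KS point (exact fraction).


Step 1: At the KS point, (u1-d1)/r1 = (u2-d2)/r2 = t and u1+u2 = 86
Step 2: u1 = d1 + r1*t and u2 = d2 + r2*t, so (d1 + r1*t) + (d2 + r2*t) = 86
Step 3: t = (86 - 8 - 9)/(58 + 29) = 69/87 = 23/29
Step 4: u1 = d1 + r1*t = 8 + 58 * 23/29 = 54
Step 5: (Check: u2 = d2 + r2*t = 32; u1+u2 = 54 + 32 = 86, on the frontier.)

54


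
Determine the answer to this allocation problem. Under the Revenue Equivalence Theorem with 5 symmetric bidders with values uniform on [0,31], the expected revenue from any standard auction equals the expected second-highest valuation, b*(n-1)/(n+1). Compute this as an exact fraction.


Step 1: By Revenue Equivalence, expected revenue = b*(n-1)/(n+1)
Step 2: Substituting n = 5, b = 31
Step 3: Revenue = 31*(5-1)/(5+1) = 31*4/6
Step 4: Revenue = 124/6 = 62/3

62/3


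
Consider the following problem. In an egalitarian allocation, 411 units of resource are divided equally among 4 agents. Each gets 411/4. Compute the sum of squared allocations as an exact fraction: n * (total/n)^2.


Step 1: Each agent's share = 411/4
Step 2: Square of each share = (411/4)^2 = 168921/16
Step 3: Sum of squares = 4 * 168921/16 = 168921/4

168921/4


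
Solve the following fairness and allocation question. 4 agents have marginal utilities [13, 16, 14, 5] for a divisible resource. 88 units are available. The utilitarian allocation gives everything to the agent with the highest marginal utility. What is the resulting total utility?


Step 1: The marginal utilities are [13, 16, 14, 5]
Step 2: The highest marginal utility is 16
Step 3: All 88 units go to that agent
Step 4: Total utility = 16 * 88 = 1408

1408


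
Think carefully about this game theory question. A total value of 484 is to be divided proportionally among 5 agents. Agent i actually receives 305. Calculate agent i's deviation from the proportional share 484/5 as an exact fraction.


Step 1: Proportional share = 484/5
Step 2: Agent's actual allocation = 305
Step 3: Excess = 305 - 484/5 = 1041/5

1041/5


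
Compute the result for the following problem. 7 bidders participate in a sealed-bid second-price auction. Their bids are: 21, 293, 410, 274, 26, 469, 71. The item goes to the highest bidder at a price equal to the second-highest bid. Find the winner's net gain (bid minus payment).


Step 1: Sort bids in descending order: 469, 410, 293, 274, 71, 26, 21
Step 2: The winning bid is the highest: 469
Step 3: The payment equals the second-highest bid: 410
Step 4: Surplus = winner's bid - payment = 469 - 410 = 59

59


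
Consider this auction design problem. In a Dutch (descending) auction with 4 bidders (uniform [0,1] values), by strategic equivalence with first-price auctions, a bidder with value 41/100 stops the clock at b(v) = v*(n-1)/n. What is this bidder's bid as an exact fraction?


Step 1: Dutch auctions are strategically equivalent to first-price auctions
Step 2: The equilibrium bid is b(v) = v*(n-1)/n
Step 3: b = 41/100 * 3/4
Step 4: b = 123/400

123/400


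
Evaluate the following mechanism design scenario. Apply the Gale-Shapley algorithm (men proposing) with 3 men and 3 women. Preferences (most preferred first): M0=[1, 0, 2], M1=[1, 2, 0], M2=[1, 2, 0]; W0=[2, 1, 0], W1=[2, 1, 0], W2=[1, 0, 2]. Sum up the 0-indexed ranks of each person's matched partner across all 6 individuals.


Step 1: Run Gale-Shapley (men propose, women hold best offer):
  M0 proposes to W1; she accepts
  M1 proposes to W1; she switches from M0
  M2 proposes to W1; she switches from M1
  M0 proposes to W0; she accepts
  M1 proposes to W2; she accepts
Step 2: Final matching: W0-M0, W1-M2, W2-M1
Step 3: 0-indexed ranks (man's rank of his match, then woman's): 1 + 2 + 0 + 0 + 1 + 0
Step 4: Total rank sum = 4

4


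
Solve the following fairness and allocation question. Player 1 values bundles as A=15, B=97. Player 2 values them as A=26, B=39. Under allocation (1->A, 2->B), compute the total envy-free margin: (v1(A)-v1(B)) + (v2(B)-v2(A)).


Step 1: Player 1's margin = v1(A) - v1(B) = 15 - 97 = -82
Step 2: Player 2's margin = v2(B) - v2(A) = 39 - 26 = 13
Step 3: Total margin = -82 + 13 = -69

-69


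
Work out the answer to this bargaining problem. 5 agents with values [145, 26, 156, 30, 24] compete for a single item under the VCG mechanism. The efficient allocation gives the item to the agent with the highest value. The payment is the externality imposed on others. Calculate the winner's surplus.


Step 1: The winner is the agent with the highest value: agent 2 with value 156
Step 2: Values of other agents: [145, 26, 30, 24]
Step 3: VCG payment = max of others' values = 145
Step 4: Surplus = 156 - 145 = 11

11


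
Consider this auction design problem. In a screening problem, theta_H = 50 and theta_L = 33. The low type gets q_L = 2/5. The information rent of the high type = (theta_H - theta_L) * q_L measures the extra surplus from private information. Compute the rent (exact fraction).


Step 1: theta_H - theta_L = 50 - 33 = 17
Step 2: Information rent = (theta_H - theta_L) * q_L
Step 3: = 17 * 2/5
Step 4: = 34/5

34/5


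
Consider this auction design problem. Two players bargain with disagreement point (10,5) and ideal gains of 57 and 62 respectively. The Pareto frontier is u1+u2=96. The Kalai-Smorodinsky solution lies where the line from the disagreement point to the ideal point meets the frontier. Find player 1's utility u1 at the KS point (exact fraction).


Step 1: At the KS point, (u1-d1)/r1 = (u2-d2)/r2 = t and u1+u2 = 96
Step 2: u1 = d1 + r1*t and u2 = d2 + r2*t, so (d1 + r1*t) + (d2 + r2*t) = 96
Step 3: t = (96 - 10 - 5)/(57 + 62) = 81/119
Step 4: u1 = d1 + r1*t = 10 + 57 * 81/119 = 5807/119
Step 5: (Check: u2 = d2 + r2*t = 5617/119; u1+u2 = 5807/119 + 5617/119 = 96, on the frontier.)

5807/119


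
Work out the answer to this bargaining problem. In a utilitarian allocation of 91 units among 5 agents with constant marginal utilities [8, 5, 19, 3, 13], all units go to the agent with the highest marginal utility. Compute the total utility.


Step 1: The marginal utilities are [8, 5, 19, 3, 13]
Step 2: The highest marginal utility is 19
Step 3: All 91 units go to that agent
Step 4: Total utility = 19 * 91 = 1729

1729


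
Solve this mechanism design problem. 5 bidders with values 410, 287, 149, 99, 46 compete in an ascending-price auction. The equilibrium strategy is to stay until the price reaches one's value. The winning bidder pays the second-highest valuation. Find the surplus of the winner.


Step 1: Identify the highest value: 410
Step 2: Identify the second-highest value: 287
Step 3: The final price = second-highest value = 287
Step 4: Surplus = 410 - 287 = 123

123


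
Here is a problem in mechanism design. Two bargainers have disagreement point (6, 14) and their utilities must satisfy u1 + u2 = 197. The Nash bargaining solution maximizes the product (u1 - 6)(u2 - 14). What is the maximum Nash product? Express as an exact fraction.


Step 1: The Nash solution splits surplus symmetrically above the disagreement point
Step 2: u1 = (total + d1 - d2)/2 = (197 + 6 - 14)/2 = 189/2
Step 3: u2 = (total - d1 + d2)/2 = (197 - 6 + 14)/2 = 205/2
Step 4: Nash product = (189/2 - 6) * (205/2 - 14)
Step 5: = 177/2 * 177/2 = 31329/4

31329/4


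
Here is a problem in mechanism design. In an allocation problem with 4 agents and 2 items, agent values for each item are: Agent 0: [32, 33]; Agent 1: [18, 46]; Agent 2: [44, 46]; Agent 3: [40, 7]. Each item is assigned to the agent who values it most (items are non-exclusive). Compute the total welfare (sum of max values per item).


Step 1: For each item, find the maximum value among all agents.
Step 2: Item 0 -> Agent 2 (value 44)
Step 3: Item 1 -> Agent 1 (value 46)
Step 4: Total welfare = 44 + 46 = 90

90


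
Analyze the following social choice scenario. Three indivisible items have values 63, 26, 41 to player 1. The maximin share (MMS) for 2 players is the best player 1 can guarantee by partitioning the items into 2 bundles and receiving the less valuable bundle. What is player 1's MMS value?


Step 1: Item values = 63, 26, 41
Step 2: Enumerate all 2-bundle partitions and take the smaller bundle:
  Partition 1: {63} vs {26,41} -> bundles 63, 67; min = 63
  Partition 2: {26} vs {63,41} -> bundles 26, 104; min = 26
  Partition 3: {41} vs {63,26} -> bundles 41, 89; min = 41
Step 3: MMS = max(63, 26, 41) = 63

63


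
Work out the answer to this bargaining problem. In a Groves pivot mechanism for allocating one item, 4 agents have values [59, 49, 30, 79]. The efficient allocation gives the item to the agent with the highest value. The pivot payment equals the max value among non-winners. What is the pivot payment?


Step 1: The efficient winner is agent 3 with value 79
Step 2: Other agents' values: [59, 49, 30]
Step 3: Pivot payment = max(others) = 59
Step 4: The winner pays 59

59


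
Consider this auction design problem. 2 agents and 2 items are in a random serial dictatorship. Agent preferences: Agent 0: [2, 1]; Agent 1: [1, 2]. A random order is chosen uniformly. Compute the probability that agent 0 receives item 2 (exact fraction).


Step 1: Agent 0 wants item 2
Step 2: There are 2 possible orderings of agents
Step 3: In 2 orderings, agent 0 gets item 2
Step 4: Probability = 2/2 = 1

1


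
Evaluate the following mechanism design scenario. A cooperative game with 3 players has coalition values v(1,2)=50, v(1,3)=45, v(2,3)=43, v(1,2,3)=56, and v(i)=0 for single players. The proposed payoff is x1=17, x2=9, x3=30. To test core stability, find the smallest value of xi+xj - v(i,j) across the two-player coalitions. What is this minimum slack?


Step 1: Slack for coalition (1,2): x1+x2 - v12 = 26 - 50 = -24
Step 2: Slack for coalition (1,3): x1+x3 - v13 = 47 - 45 = 2
Step 3: Slack for coalition (2,3): x2+x3 - v23 = 39 - 43 = -4
Step 4: Minimum slack = min(-24, 2, -4) = -24, attained by (1,2); coalition (1,2) can block (slack < 0), so the allocation is not in the core

-24


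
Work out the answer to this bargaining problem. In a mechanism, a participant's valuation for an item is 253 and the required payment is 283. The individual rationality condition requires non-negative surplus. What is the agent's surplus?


Step 1: Surplus = value - payment = 253 - 283 = -30
Step 2: IR is violated (surplus < 0)

-30


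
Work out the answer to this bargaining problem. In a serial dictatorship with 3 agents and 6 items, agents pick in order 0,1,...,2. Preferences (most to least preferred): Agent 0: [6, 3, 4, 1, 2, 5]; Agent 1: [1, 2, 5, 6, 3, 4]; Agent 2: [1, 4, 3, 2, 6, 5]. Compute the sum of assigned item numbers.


Step 1: Agent 0 picks item 6
Step 2: Agent 1 picks item 1
Step 3: Agent 2 picks item 4
Step 4: Sum = 6 + 1 + 4 = 11

11


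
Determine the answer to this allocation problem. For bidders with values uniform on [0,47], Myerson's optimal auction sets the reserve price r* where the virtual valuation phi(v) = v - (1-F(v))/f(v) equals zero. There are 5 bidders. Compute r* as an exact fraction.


Step 1: For U[0,47], F(v) = v/47 and f(v) = 1/47
Step 2: phi(v) = v - (1 - v/47)/(1/47) = v - (47 - v) = 2v - 47
Step 3: Set phi(r*) = 0: 2r* - 47 = 0
Step 4: r* = 47/2 (the number of bidders n = 5 does not enter)

47/2


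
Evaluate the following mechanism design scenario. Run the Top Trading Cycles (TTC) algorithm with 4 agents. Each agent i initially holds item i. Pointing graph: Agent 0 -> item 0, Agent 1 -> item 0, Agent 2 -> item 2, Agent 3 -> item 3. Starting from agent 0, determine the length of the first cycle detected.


Step 1: Trace the pointer graph from agent 0: 0 -> 0
Step 2: A cycle is detected when we revisit agent 0
Step 3: The cycle is: 0 -> 0
Step 4: Cycle length = 1

1


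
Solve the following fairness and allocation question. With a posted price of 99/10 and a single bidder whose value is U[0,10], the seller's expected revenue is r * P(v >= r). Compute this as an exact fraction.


Step 1: Posted price r = 99/10, value support [0,10]
Step 2: P(v >= r) = (10 - 99/10)/10 = 1/100
Step 3: Expected revenue = r * P(v >= r) = 99/10 * 1/100
Step 4: Revenue = 99/1000

99/1000


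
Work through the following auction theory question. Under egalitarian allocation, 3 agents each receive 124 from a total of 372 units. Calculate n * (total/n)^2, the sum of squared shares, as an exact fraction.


Step 1: Each agent's share = 372/3 = 124
Step 2: Square of each share = (124)^2 = 15376
Step 3: Sum of squares = 3 * 15376 = 46128

46128


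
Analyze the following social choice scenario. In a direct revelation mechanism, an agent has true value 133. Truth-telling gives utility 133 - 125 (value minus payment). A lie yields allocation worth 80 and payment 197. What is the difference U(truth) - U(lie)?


Step 1: U(truth) = value - payment = 133 - 125 = 8
Step 2: U(lie) = allocation - payment = 80 - 197 = -117
Step 3: IC gap = 8 - (-117) = 125

125


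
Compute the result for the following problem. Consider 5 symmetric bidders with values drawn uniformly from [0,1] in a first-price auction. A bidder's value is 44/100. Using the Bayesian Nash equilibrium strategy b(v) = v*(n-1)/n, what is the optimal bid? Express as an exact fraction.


Step 1: The symmetric BNE bidding function is b(v) = v * (n-1) / n
Step 2: Substitute v = 11/25 and n = 5
Step 3: b = 11/25 * 4/5
Step 4: b = 44/125

44/125


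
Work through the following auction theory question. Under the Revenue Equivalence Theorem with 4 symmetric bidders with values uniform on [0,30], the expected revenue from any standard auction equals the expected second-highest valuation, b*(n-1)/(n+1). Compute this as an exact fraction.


Step 1: By Revenue Equivalence, expected revenue = b*(n-1)/(n+1)
Step 2: Substituting n = 4, b = 30
Step 3: Revenue = 30*(4-1)/(4+1) = 30*3/5
Step 4: Revenue = 90/5 = 18

18


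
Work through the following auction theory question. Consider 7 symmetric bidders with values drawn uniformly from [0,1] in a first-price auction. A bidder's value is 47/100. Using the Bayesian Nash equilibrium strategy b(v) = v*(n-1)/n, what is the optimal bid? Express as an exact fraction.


Step 1: The symmetric BNE bidding function is b(v) = v * (n-1) / n
Step 2: Substitute v = 47/100 and n = 7
Step 3: b = 47/100 * 6/7
Step 4: b = 141/350

141/350


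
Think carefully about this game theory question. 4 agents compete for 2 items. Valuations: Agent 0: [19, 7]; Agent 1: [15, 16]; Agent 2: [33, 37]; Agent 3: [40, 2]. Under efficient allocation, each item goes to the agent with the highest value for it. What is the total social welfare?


Step 1: For each item, find the maximum value among all agents.
Step 2: Item 0 -> Agent 3 (value 40)
Step 3: Item 1 -> Agent 2 (value 37)
Step 4: Total welfare = 40 + 37 = 77

77


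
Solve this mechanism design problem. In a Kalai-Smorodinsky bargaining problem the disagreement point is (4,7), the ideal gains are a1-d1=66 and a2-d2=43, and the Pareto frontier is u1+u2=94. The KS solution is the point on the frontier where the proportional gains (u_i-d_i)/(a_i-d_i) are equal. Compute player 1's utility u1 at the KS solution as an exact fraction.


Step 1: At the KS point, (u1-d1)/r1 = (u2-d2)/r2 = t and u1+u2 = 94
Step 2: u1 = d1 + r1*t and u2 = d2 + r2*t, so (d1 + r1*t) + (d2 + r2*t) = 94
Step 3: t = (94 - 4 - 7)/(66 + 43) = 83/109
Step 4: u1 = d1 + r1*t = 4 + 66 * 83/109 = 5914/109
Step 5: (Check: u2 = d2 + r2*t = 4332/109; u1+u2 = 5914/109 + 4332/109 = 94, on the frontier.)

5914/109


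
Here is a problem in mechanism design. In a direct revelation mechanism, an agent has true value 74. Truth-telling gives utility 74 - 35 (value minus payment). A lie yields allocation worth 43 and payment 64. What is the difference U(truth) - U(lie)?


Step 1: U(truth) = value - payment = 74 - 35 = 39
Step 2: U(lie) = allocation - payment = 43 - 64 = -21
Step 3: IC gap = 39 - (-21) = 60

60


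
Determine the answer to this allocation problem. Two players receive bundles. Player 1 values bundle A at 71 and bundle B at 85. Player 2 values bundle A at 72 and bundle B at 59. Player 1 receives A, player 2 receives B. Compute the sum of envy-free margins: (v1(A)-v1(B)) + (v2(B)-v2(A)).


Step 1: Player 1's margin = v1(A) - v1(B) = 71 - 85 = -14
Step 2: Player 2's margin = v2(B) - v2(A) = 59 - 72 = -13
Step 3: Total margin = -14 + -13 = -27

-27


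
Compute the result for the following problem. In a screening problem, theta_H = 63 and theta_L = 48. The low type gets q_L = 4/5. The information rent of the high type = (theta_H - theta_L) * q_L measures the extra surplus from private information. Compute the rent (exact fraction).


Step 1: theta_H - theta_L = 63 - 48 = 15
Step 2: Information rent = (theta_H - theta_L) * q_L
Step 3: = 15 * 4/5
Step 4: = 12

12


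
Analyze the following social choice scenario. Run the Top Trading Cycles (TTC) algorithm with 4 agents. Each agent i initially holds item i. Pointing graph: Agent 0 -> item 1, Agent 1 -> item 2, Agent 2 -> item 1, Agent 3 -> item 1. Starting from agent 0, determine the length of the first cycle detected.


Step 1: Trace the pointer graph from agent 0: 0 -> 1 -> 2 -> 1
Step 2: A cycle is detected when we revisit agent 1
Step 3: The cycle is: 1 -> 2 -> 1
Step 4: Cycle length = 2

2
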